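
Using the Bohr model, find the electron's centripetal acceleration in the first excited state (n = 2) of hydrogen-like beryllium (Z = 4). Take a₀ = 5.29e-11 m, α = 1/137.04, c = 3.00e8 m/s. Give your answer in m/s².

3.62e23 m/s²

r = n²a₀/Z = 5.29e-11 m, v = Zαc/n = 4.38e6 m/s
a = v²/r = (4.38e6)² / 5.29e-11 = 3.62e23 m/s²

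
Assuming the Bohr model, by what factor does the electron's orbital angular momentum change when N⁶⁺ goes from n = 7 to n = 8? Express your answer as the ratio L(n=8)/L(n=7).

L = nℏ depends only on n, so L ∝ n.
L(n=8)/L(n=7) = (8/7)^1 = 8/7

8/7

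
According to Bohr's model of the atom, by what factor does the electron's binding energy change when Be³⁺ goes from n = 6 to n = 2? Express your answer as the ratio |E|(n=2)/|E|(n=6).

9

|E| ∝ Z^2 · n^-2; with Z fixed, |E| ∝ n^-2.
|E|(n=2)/|E|(n=6) = (2/6)^-2 = 9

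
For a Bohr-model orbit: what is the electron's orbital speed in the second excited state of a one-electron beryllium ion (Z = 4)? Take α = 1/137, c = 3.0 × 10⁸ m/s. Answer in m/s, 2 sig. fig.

v_n = Zαc/n = 4 × 0.0073 × 3.0 × 10⁸ / 3
    = 2.9 × 10⁶ m/s

2.9 × 10⁶ m/s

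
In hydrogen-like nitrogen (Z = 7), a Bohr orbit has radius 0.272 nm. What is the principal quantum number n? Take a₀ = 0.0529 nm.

r_n = n²a₀/Z ⇒ n² = rZ/a₀ = 0.272 × 7 / 0.0529 ≈ 35.99
n = 6

6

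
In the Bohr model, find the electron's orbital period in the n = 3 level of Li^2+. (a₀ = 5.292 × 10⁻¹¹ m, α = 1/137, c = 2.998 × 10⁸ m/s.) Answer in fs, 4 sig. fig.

0.4558 fs

r = n²a₀/Z = 3²·5.292 × 10⁻¹¹/3 = 1.588 × 10⁻¹⁰ m
v = Zαc/n = 3·0.007299·2.998 × 10⁸/3 = 2.188 × 10⁶ m/s
T = 2πr/v = 4.558 × 10⁻¹⁶ s = 0.4558 fs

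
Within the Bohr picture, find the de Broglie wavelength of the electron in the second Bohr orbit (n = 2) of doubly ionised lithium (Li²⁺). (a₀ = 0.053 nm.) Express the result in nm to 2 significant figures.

The Bohr quantisation condition is nλ = 2πr_n.
r_n = n²a₀/Z = 0.071 nm
λ = 2πr_n/n = 2π·0.071/2 = 0.22 nm

0.22 nm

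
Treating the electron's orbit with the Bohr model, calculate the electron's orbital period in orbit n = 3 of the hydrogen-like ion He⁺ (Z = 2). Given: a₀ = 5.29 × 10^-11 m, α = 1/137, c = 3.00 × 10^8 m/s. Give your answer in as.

r = n²a₀/Z = 3²·5.29 × 10^-11/2 = 2.38 × 10^-10 m
v = Zαc/n = 2·0.00730·3.00 × 10^8/3 = 1.46 × 10^6 m/s
T = 2πr/v = 1.02 × 10^-15 s = 1020 as

1020 as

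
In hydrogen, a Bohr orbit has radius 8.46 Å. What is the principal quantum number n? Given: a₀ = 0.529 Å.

r_n = n²a₀/Z ⇒ n² = rZ/a₀ = 8.46 × 1 / 0.529 ≈ 15.99
n = 4

4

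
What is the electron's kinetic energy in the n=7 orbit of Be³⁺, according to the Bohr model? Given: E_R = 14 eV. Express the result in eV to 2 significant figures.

For a Coulomb orbit the virial theorem gives K = −E_n.
E_n = −E_R·Z²/n², so K = E_R·Z²/n² = 14 × 4²/7² = 4.6 eV

4.6 eV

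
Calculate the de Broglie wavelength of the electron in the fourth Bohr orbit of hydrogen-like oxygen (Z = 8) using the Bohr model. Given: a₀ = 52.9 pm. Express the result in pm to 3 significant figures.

The Bohr quantisation condition is nλ = 2πr_n.
r_n = n²a₀/Z = 106 pm
λ = 2πr_n/n = 2π·106/4 = 166 pm

166 pm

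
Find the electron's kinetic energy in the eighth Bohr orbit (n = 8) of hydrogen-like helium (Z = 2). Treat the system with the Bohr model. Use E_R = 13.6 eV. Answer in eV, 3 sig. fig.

0.850 eV

For a Coulomb orbit the virial theorem gives K = −E_n.
E_n = −E_R·Z²/n², so K = E_R·Z²/n² = 13.6 × 2²/8² = 0.850 eV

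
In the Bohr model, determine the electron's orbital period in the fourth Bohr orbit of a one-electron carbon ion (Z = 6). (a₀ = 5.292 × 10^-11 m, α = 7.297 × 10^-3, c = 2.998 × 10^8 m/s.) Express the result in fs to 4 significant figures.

r = n²a₀/Z = 4²·5.292 × 10^-11/6 = 1.411 × 10^-10 m
v = Zαc/n = 6·0.007297·2.998 × 10^8/4 = 3.281 × 10^6 m/s
T = 2πr/v = 2.702 × 10^-16 s = 0.2702 fs

0.2702 fs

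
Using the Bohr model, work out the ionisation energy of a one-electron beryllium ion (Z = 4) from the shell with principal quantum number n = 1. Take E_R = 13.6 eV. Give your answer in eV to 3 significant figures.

218 eV

E_n = −E_R·Z²/n² = −13.6 × 4²/1² eV = -218 eV
Ionisation energy = −E_n = 218 eV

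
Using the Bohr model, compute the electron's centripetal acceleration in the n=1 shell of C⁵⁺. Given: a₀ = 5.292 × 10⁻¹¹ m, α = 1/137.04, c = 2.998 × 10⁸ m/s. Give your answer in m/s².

r = n²a₀/Z = 8.820 × 10⁻¹² m, v = Zαc/n = 1.313 × 10⁷ m/s
a = v²/r = (1.313 × 10⁷)² / 8.820 × 10⁻¹² = 1.953 × 10²⁵ m/s²

1.953 × 10²⁵ m/s²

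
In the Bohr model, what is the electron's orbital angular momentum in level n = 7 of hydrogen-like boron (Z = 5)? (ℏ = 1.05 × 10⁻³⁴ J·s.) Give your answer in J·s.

L_n = nℏ = 7 × 1.05 × 10⁻³⁴ = 7.35 × 10⁻³⁴ J·s

7.35 × 10⁻³⁴ J·s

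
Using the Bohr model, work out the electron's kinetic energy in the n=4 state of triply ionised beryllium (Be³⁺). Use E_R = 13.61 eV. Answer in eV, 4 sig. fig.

For a Coulomb orbit the virial theorem gives K = −E_n.
E_n = −E_R·Z²/n², so K = E_R·Z²/n² = 13.61 × 4²/4² = 13.61 eV

13.61 eV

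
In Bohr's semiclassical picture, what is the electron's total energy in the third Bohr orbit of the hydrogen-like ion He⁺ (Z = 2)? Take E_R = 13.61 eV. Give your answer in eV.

-6.049 eV

E_n = −E_R·Z²/n² = −13.61 × 2²/3² = -6.049 eV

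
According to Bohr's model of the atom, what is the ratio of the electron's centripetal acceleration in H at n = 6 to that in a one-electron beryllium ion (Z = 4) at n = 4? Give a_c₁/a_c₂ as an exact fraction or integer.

a_c ∝ Z^3 · n^-4
a_c₁/a_c₂ = (1/4)^3 · (6/4)^-4 = 1/324

1/324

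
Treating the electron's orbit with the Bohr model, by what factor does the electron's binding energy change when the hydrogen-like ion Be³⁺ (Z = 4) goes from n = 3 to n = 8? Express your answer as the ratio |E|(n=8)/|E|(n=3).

|E| ∝ Z^2 · n^-2; with Z fixed, |E| ∝ n^-2.
|E|(n=8)/|E|(n=3) = (8/3)^-2 = 9/64

9/64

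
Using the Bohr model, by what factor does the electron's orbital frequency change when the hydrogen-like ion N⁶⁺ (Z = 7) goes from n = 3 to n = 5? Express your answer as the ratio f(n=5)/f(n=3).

f ∝ Z^2 · n^-3; with Z fixed, f ∝ n^-3.
f(n=5)/f(n=3) = (5/3)^-3 = 27/125

27/125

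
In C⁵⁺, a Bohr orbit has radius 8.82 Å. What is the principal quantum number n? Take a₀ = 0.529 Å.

10

r_n = n²a₀/Z ⇒ n² = rZ/a₀ = 8.82 × 6 / 0.529 ≈ 100.04
n = 10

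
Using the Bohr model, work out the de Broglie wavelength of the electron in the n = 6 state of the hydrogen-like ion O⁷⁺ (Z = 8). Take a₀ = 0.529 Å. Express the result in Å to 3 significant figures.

2.49 Å

The Bohr quantisation condition is nλ = 2πr_n.
r_n = n²a₀/Z = 2.38 Å
λ = 2πr_n/n = 2π·2.38/6 = 2.49 Å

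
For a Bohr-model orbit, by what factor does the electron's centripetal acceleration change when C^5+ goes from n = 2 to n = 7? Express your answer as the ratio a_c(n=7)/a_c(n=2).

a_c ∝ Z^3 · n^-4; with Z fixed, a_c ∝ n^-4.
a_c(n=7)/a_c(n=2) = (7/2)^-4 = 16/2401

16/2401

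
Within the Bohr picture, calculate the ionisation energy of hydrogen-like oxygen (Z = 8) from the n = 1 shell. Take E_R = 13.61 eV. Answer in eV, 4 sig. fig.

871.0 eV

E_n = −E_R·Z²/n² = −13.61 × 8²/1² eV = -871.0 eV
Ionisation energy = −E_n = 871.0 eV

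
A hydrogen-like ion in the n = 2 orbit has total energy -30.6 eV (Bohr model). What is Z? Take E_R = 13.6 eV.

3

E_n = −E_R Z²/n² ⇒ Z² = −E_n n²/E_R = 30.6 × 2² / 13.6 ≈ 9.00
Z = 3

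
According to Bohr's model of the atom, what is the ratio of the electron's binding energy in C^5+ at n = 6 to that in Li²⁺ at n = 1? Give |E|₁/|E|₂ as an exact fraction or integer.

1/9

|E| ∝ Z^2 · n^-2
|E|₁/|E|₂ = (6/3)^2 · (6/1)^-2 = 1/9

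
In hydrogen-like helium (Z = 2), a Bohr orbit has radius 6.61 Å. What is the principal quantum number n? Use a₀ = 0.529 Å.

r_n = n²a₀/Z ⇒ n² = rZ/a₀ = 6.61 × 2 / 0.529 ≈ 24.99
n = 5

5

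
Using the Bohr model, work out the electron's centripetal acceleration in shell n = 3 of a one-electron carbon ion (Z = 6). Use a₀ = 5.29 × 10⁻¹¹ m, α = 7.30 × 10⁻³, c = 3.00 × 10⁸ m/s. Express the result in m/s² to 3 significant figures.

2.42 × 10²³ m/s²

r = n²a₀/Z = 7.94 × 10⁻¹¹ m, v = Zαc/n = 4.38 × 10⁶ m/s
a = v²/r = (4.38 × 10⁶)² / 7.94 × 10⁻¹¹ = 2.42 × 10²³ m/s²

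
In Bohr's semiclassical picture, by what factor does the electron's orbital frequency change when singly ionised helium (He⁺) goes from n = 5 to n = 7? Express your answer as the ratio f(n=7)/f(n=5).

125/343

f ∝ Z^2 · n^-3; with Z fixed, f ∝ n^-3.
f(n=7)/f(n=5) = (7/5)^-3 = 125/343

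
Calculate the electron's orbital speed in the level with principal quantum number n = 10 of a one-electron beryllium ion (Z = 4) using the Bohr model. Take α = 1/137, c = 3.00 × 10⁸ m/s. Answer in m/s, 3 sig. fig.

v_n = Zαc/n = 4 × 0.00730 × 3.00 × 10⁸ / 10
    = 8.76 × 10⁵ m/s

8.76 × 10⁵ m/s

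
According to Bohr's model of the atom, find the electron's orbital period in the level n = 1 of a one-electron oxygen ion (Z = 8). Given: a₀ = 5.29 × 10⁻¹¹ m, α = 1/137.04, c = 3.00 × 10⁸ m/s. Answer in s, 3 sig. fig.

2.37 × 10⁻¹⁸ s

r = n²a₀/Z = 1²·5.29 × 10⁻¹¹/8 = 6.61 × 10⁻¹² m
v = Zαc/n = 8·0.00730·3.00 × 10⁸/1 = 1.75 × 10⁷ m/s
T = 2πr/v = 2.37 × 10⁻¹⁸ s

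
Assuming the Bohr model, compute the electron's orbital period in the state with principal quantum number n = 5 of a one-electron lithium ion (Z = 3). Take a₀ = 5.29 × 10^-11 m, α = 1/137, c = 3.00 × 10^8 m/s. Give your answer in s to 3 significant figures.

r = n²a₀/Z = 5²·5.29 × 10^-11/3 = 4.41 × 10^-10 m
v = Zαc/n = 3·0.00730·3.00 × 10^8/5 = 1.31 × 10^6 m/s
T = 2πr/v = 2.11 × 10^-15 s

2.11 × 10^-15 s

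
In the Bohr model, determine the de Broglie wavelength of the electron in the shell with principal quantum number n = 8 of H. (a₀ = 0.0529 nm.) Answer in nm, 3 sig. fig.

2.66 nm

The Bohr quantisation condition is nλ = 2πr_n.
r_n = n²a₀/Z = 3.39 nm
λ = 2πr_n/n = 2π·3.39/8 = 2.66 nm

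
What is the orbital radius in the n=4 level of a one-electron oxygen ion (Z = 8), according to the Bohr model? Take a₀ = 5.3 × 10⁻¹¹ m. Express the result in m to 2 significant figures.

r_n = n²a₀/Z = 4² × 5.3 × 10⁻¹¹ / 8
    = 16 × 5.3 × 10⁻¹¹ / 8 = 1.1 × 10⁻¹⁰ m

1.1 × 10⁻¹⁰ m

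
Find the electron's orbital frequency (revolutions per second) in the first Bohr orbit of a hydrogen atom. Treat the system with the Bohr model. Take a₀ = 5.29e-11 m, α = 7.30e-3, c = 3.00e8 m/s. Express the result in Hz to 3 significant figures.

6.59e15 Hz

r = n²a₀/Z = 5.29e-11 m, v = Zαc/n = 2.19e6 m/s
f = v/(2πr) = 6.59e15 Hz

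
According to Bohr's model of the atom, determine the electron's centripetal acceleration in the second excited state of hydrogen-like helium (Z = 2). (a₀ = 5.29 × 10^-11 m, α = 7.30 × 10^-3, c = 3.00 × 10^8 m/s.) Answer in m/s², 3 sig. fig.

8.95 × 10^21 m/s²

r = n²a₀/Z = 2.38 × 10^-10 m, v = Zαc/n = 1.46 × 10^6 m/s
a = v²/r = (1.46 × 10^6)² / 2.38 × 10^-10 = 8.95 × 10^21 m/s²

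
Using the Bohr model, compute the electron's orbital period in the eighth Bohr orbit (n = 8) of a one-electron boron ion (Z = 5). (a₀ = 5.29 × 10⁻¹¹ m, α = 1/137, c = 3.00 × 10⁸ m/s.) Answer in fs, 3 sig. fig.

3.11 fs

r = n²a₀/Z = 8²·5.29 × 10⁻¹¹/5 = 6.77 × 10⁻¹⁰ m
v = Zαc/n = 5·0.00730·3.00 × 10⁸/8 = 1.37 × 10⁶ m/s
T = 2πr/v = 3.11 × 10⁻¹⁵ s = 3.11 fs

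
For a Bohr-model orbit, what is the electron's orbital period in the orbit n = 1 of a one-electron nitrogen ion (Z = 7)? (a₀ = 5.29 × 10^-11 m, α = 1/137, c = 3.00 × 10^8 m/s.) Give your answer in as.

3.10 as

r = n²a₀/Z = 1²·5.29 × 10^-11/7 = 7.56 × 10^-12 m
v = Zαc/n = 7·0.00730·3.00 × 10^8/1 = 1.53 × 10^7 m/s
T = 2πr/v = 3.10 × 10^-18 s = 3.10 as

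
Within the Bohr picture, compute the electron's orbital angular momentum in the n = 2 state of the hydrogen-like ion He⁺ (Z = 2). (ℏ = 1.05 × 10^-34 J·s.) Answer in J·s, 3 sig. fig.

2.10 × 10^-34 J·s

L_n = nℏ = 2 × 1.05 × 10^-34 = 2.10 × 10^-34 J·s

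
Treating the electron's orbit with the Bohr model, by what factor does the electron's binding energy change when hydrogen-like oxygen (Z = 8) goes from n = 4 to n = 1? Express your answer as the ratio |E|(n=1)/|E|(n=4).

16

|E| ∝ Z^2 · n^-2; with Z fixed, |E| ∝ n^-2.
|E|(n=1)/|E|(n=4) = (1/4)^-2 = 16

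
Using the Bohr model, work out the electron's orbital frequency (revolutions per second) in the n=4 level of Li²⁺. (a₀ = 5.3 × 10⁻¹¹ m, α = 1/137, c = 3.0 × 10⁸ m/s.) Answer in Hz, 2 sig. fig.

r = n²a₀/Z = 2.8 × 10⁻¹⁰ m, v = Zαc/n = 1.6 × 10⁶ m/s
f = v/(2πr) = 9.2 × 10¹⁴ Hz

9.2 × 10¹⁴ Hz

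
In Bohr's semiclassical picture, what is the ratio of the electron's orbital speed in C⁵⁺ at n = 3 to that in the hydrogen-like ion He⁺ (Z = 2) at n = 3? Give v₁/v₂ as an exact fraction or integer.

3

v ∝ Z^1 · n^-1
v₁/v₂ = (6/2)^1 · (3/3)^-1 = 3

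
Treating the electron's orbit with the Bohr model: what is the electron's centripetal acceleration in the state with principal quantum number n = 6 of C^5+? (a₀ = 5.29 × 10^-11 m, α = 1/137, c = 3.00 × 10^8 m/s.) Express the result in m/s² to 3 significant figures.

r = n²a₀/Z = 3.17 × 10^-10 m, v = Zαc/n = 2.19 × 10^6 m/s
a = v²/r = (2.19 × 10^6)² / 3.17 × 10^-10 = 1.51 × 10^22 m/s²

1.51 × 10^22 m/s²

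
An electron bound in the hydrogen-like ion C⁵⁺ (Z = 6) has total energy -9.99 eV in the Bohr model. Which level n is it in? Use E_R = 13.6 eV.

E_n = −E_R Z²/n² ⇒ n² = E_R Z²/(−E_n) = 13.6 × 6² / 9.99 ≈ 49.01
n = 7

7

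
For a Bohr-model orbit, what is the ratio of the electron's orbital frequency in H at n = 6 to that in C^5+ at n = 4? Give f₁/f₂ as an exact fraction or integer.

f ∝ Z^2 · n^-3
f₁/f₂ = (1/6)^2 · (6/4)^-3 = 2/243

2/243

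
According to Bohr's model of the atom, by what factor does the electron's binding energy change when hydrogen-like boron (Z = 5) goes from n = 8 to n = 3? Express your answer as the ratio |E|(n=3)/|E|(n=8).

64/9

|E| ∝ Z^2 · n^-2; with Z fixed, |E| ∝ n^-2.
|E|(n=3)/|E|(n=8) = (3/8)^-2 = 64/9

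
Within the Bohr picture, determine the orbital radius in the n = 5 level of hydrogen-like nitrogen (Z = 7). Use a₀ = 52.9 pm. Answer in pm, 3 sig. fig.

r_n = n²a₀/Z = 5² × 52.9 / 7
    = 25 × 52.9 / 7 = 189 pm

189 pm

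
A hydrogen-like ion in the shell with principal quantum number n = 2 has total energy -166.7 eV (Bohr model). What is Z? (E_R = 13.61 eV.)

7

E_n = −E_R Z²/n² ⇒ Z² = −E_n n²/E_R = 166.7 × 2² / 13.61 ≈ 48.99
Z = 7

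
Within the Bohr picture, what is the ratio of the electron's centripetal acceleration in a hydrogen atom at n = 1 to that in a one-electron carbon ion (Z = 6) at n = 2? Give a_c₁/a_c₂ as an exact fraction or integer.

a_c ∝ Z^3 · n^-4
a_c₁/a_c₂ = (1/6)^3 · (1/2)^-4 = 2/27

2/27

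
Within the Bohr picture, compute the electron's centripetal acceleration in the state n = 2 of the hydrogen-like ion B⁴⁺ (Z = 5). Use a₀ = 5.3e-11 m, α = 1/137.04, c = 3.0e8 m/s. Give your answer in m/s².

r = n²a₀/Z = 4.2e-11 m, v = Zαc/n = 5.5e6 m/s
a = v²/r = (5.5e6)² / 4.2e-11 = 7.1e23 m/s²

7.1e23 m/s²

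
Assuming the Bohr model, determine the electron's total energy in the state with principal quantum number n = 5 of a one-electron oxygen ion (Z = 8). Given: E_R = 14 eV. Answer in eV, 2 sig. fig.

-36 eV

E_n = −E_R·Z²/n² = −14 × 8²/5² = -36 eV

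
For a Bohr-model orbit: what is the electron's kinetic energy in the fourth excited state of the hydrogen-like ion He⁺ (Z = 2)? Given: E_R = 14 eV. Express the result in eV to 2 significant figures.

2.2 eV

For a Coulomb orbit the virial theorem gives K = −E_n.
E_n = −E_R·Z²/n², so K = E_R·Z²/n² = 14 × 2²/5² = 2.2 eV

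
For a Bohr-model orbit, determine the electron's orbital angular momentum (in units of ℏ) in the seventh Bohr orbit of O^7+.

L_n = nℏ, so L/ℏ = n = 7.

7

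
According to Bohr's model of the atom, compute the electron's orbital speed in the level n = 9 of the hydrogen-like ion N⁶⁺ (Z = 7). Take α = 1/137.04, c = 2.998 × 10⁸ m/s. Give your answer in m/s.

v_n = Zαc/n = 7 × 0.007297 × 2.998 × 10⁸ / 9
    = 1.702 × 10⁶ m/s

1.702 × 10⁶ m/s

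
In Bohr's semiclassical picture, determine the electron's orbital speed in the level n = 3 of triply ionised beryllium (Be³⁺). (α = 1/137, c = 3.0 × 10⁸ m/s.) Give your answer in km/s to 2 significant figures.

2900 km/s

v_n = Zαc/n = 4 × 0.0073 × 3.0 × 10⁸ / 3
    = 2900 km/s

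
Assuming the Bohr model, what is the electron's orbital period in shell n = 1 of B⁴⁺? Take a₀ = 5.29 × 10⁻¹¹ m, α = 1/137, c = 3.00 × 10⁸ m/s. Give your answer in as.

r = n²a₀/Z = 1²·5.29 × 10⁻¹¹/5 = 1.06 × 10⁻¹¹ m
v = Zαc/n = 5·0.00730·3.00 × 10⁸/1 = 1.09 × 10⁷ m/s
T = 2πr/v = 6.07 × 10⁻¹⁸ s = 6.07 as

6.07 as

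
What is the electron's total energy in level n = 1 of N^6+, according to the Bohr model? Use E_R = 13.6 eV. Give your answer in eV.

E_n = −E_R·Z²/n² = −13.6 × 7²/1² = -666 eV

-666 eV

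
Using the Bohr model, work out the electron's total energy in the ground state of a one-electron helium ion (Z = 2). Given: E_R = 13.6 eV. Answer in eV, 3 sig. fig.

E_n = −E_R·Z²/n² = −13.6 × 2²/1² = -54.4 eV

-54.4 eV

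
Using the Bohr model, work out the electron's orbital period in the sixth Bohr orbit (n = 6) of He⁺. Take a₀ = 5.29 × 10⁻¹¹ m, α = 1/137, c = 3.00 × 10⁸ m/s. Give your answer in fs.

r = n²a₀/Z = 6²·5.29 × 10⁻¹¹/2 = 9.52 × 10⁻¹⁰ m
v = Zαc/n = 2·0.00730·3.00 × 10⁸/6 = 7.30 × 10⁵ m/s
T = 2πr/v = 8.20 × 10⁻¹⁵ s = 8.20 fs

8.20 fs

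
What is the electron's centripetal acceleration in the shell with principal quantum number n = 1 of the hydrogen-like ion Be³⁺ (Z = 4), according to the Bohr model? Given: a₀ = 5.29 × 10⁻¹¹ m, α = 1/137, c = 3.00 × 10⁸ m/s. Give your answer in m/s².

5.80 × 10²⁴ m/s²

r = n²a₀/Z = 1.32 × 10⁻¹¹ m, v = Zαc/n = 8.76 × 10⁶ m/s
a = v²/r = (8.76 × 10⁶)² / 1.32 × 10⁻¹¹ = 5.80 × 10²⁴ m/s²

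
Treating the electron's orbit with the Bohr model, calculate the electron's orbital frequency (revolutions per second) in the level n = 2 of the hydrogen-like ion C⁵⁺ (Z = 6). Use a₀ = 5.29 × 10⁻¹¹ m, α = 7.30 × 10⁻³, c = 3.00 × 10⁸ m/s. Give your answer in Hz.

r = n²a₀/Z = 3.53 × 10⁻¹¹ m, v = Zαc/n = 6.57 × 10⁶ m/s
f = v/(2πr) = 2.96 × 10¹⁶ Hz

2.96 × 10¹⁶ Hz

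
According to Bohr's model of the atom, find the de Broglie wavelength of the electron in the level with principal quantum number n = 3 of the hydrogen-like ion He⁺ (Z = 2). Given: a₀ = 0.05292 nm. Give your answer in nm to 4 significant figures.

0.4988 nm

The Bohr quantisation condition is nλ = 2πr_n.
r_n = n²a₀/Z = 0.2381 nm
λ = 2πr_n/n = 2π·0.2381/3 = 0.4988 nm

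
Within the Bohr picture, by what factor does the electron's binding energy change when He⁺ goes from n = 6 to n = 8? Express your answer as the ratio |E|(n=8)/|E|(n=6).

9/16

|E| ∝ Z^2 · n^-2; with Z fixed, |E| ∝ n^-2.
|E|(n=8)/|E|(n=6) = (8/6)^-2 = 9/16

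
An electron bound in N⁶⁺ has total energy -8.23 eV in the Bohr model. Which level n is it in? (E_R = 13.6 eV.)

9

E_n = −E_R Z²/n² ⇒ n² = E_R Z²/(−E_n) = 13.6 × 7² / 8.23 ≈ 80.97
n = 9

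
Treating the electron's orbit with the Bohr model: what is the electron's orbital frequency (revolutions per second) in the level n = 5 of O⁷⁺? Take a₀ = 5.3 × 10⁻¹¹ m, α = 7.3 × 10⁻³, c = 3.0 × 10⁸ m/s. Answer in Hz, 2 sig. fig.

r = n²a₀/Z = 1.7 × 10⁻¹⁰ m, v = Zαc/n = 3.5 × 10⁶ m/s
f = v/(2πr) = 3.4 × 10¹⁵ Hz

3.4 × 10¹⁵ Hz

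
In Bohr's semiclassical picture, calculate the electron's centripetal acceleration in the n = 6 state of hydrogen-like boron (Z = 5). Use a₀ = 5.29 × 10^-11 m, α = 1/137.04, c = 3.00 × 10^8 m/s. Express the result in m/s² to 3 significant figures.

r = n²a₀/Z = 3.81 × 10^-10 m, v = Zαc/n = 1.82 × 10^6 m/s
a = v²/r = (1.82 × 10^6)² / 3.81 × 10^-10 = 8.74 × 10^21 m/s²

8.74 × 10^21 m/s²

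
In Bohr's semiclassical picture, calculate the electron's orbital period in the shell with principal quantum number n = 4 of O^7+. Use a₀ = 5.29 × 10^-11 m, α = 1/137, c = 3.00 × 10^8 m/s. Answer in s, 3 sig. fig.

1.52 × 10^-16 s

r = n²a₀/Z = 4²·5.29 × 10^-11/8 = 1.06 × 10^-10 m
v = Zαc/n = 8·0.00730·3.00 × 10^8/4 = 4.38 × 10^6 m/s
T = 2πr/v = 1.52 × 10^-16 s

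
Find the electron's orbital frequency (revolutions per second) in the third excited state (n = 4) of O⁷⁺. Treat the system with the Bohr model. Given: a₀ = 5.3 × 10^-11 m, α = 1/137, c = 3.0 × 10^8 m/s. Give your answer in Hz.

r = n²a₀/Z = 1.1 × 10^-10 m, v = Zαc/n = 4.4 × 10^6 m/s
f = v/(2πr) = 6.6 × 10^15 Hz

6.6 × 10^15 Hz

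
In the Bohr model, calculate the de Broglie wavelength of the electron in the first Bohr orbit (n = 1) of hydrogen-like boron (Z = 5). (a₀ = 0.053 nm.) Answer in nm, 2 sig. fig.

0.067 nm

The Bohr quantisation condition is nλ = 2πr_n.
r_n = n²a₀/Z = 0.011 nm
λ = 2πr_n/n = 2π·0.011/1 = 0.067 nm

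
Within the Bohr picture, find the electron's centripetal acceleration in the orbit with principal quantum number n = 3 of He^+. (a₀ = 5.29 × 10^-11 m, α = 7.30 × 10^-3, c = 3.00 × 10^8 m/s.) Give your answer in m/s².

8.95 × 10^21 m/s²

r = n²a₀/Z = 2.38 × 10^-10 m, v = Zαc/n = 1.46 × 10^6 m/s
a = v²/r = (1.46 × 10^6)² / 2.38 × 10^-10 = 8.95 × 10^21 m/s²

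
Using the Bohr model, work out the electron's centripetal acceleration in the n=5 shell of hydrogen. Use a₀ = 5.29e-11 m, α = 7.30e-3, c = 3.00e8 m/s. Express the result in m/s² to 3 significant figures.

1.45e20 m/s²

r = n²a₀/Z = 1.32e-9 m, v = Zαc/n = 4.38e5 m/s
a = v²/r = (4.38e5)² / 1.32e-9 = 1.45e20 m/s²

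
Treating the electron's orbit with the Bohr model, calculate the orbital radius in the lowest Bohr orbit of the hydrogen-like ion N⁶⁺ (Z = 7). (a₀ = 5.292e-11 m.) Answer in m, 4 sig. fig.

r_n = n²a₀/Z = 1² × 5.292e-11 / 7
    = 1 × 5.292e-11 / 7 = 7.560e-12 m

7.560e-12 m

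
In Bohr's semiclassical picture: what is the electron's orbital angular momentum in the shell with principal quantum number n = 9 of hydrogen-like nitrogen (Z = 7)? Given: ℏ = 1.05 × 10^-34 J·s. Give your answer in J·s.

L_n = nℏ = 9 × 1.05 × 10^-34 = 9.45 × 10^-34 J·s

9.45 × 10^-34 J·s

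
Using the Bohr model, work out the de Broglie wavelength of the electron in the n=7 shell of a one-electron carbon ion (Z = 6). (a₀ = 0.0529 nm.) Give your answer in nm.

The Bohr quantisation condition is nλ = 2πr_n.
r_n = n²a₀/Z = 0.432 nm
λ = 2πr_n/n = 2π·0.432/7 = 0.388 nm

0.388 nm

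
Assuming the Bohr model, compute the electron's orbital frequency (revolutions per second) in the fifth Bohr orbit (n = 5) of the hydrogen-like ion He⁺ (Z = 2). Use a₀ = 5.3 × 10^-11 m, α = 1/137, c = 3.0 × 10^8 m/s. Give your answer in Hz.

2.1 × 10^14 Hz

r = n²a₀/Z = 6.6 × 10^-10 m, v = Zαc/n = 8.8 × 10^5 m/s
f = v/(2πr) = 2.1 × 10^14 Hz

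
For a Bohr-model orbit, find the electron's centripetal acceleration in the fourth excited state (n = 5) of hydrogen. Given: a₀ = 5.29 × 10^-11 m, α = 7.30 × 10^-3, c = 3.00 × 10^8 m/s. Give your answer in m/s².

r = n²a₀/Z = 1.32 × 10^-9 m, v = Zαc/n = 4.38 × 10^5 m/s
a = v²/r = (4.38 × 10^5)² / 1.32 × 10^-9 = 1.45 × 10^20 m/s²

1.45 × 10^20 m/s²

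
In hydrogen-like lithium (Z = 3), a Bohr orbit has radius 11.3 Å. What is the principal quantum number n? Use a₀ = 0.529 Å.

r_n = n²a₀/Z ⇒ n² = rZ/a₀ = 11.3 × 3 / 0.529 ≈ 64.08
n = 8

8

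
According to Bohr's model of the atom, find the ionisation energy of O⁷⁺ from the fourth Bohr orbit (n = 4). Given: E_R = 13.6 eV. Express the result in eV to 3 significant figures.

54.4 eV

E_n = −E_R·Z²/n² = −13.6 × 8²/4² eV = -54.4 eV
Ionisation energy = −E_n = 54.4 eV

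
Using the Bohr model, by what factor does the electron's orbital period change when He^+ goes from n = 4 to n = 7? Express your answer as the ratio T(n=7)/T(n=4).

T ∝ Z^-2 · n^3; with Z fixed, T ∝ n^3.
T(n=7)/T(n=4) = (7/4)^3 = 343/64

343/64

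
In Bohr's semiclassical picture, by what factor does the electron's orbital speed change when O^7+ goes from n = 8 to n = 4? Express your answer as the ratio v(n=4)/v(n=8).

2

v ∝ Z^1 · n^-1; with Z fixed, v ∝ n^-1.
v(n=4)/v(n=8) = (4/8)^-1 = 2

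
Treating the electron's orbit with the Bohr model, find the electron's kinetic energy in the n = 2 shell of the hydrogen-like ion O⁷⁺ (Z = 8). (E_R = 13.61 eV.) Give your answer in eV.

217.8 eV

For a Coulomb orbit the virial theorem gives K = −E_n.
E_n = −E_R·Z²/n², so K = E_R·Z²/n² = 13.61 × 8²/2² = 217.8 eV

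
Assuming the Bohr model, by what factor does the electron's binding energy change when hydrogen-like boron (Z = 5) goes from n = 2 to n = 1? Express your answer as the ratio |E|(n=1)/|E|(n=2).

|E| ∝ Z^2 · n^-2; with Z fixed, |E| ∝ n^-2.
|E|(n=1)/|E|(n=2) = (1/2)^-2 = 4

4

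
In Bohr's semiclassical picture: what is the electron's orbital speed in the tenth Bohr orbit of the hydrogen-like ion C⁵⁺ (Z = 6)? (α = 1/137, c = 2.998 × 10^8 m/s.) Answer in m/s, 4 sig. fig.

v_n = Zαc/n = 6 × 0.007299 × 2.998 × 10^8 / 10
    = 1.313 × 10^6 m/s

1.313 × 10^6 m/s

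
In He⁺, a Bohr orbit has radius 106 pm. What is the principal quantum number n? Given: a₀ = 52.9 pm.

2

r_n = n²a₀/Z ⇒ n² = rZ/a₀ = 106 × 2 / 52.9 ≈ 4.01
n = 2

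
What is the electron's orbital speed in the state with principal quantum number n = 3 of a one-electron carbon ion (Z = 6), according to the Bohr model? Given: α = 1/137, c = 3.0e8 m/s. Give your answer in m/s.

4.4e6 m/s

v_n = Zαc/n = 6 × 0.0073 × 3.0e8 / 3
    = 4.4e6 m/s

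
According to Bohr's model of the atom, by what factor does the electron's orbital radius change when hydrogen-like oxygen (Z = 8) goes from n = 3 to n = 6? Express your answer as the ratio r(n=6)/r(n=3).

r ∝ Z^-1 · n^2; with Z fixed, r ∝ n^2.
r(n=6)/r(n=3) = (6/3)^2 = 4

4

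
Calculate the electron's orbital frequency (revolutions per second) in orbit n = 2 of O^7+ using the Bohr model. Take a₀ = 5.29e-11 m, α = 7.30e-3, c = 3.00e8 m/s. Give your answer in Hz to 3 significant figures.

5.27e16 Hz

r = n²a₀/Z = 2.65e-11 m, v = Zαc/n = 8.76e6 m/s
f = v/(2πr) = 5.27e16 Hz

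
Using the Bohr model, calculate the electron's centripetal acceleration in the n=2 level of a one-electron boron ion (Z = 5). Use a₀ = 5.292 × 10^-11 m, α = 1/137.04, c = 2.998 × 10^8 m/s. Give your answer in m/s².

7.065 × 10^23 m/s²

r = n²a₀/Z = 4.234 × 10^-11 m, v = Zαc/n = 5.469 × 10^6 m/s
a = v²/r = (5.469 × 10^6)² / 4.234 × 10^-11 = 7.065 × 10^23 m/s²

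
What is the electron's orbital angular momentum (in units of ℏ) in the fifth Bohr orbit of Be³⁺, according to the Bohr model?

L_n = nℏ, so L/ℏ = n = 5.

5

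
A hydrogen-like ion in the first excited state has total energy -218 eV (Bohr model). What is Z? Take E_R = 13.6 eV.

8

E_n = −E_R Z²/n² ⇒ Z² = −E_n n²/E_R = 218 × 2² / 13.6 ≈ 64.12
Z = 8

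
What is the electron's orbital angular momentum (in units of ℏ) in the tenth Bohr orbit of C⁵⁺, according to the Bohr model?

L_n = nℏ, so L/ℏ = n = 10.

10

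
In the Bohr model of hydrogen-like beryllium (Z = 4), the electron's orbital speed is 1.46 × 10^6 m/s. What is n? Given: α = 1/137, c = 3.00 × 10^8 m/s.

6

v_n = Zαc/n ⇒ n = Zαc/v = 4 × 0.00730 × 3.00 × 10^8 / 1.46 × 10^6 ≈ 6.00
n = 6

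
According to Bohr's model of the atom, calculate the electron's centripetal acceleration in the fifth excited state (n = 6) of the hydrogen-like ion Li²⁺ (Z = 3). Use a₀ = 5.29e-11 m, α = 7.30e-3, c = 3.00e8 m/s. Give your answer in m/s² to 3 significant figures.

r = n²a₀/Z = 6.35e-10 m, v = Zαc/n = 1.09e6 m/s
a = v²/r = (1.09e6)² / 6.35e-10 = 1.89e21 m/s²

1.89e21 m/s²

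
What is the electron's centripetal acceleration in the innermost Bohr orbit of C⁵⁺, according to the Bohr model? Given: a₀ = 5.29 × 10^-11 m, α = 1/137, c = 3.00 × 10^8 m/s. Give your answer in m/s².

1.96 × 10^25 m/s²

r = n²a₀/Z = 8.82 × 10^-12 m, v = Zαc/n = 1.31 × 10^7 m/s
a = v²/r = (1.31 × 10^7)² / 8.82 × 10^-12 = 1.96 × 10^25 m/s²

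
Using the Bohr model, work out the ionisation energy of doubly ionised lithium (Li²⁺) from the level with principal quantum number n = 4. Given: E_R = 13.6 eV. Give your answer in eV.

7.65 eV

E_n = −E_R·Z²/n² = −13.6 × 3²/4² eV = -7.65 eV
Ionisation energy = −E_n = 7.65 eV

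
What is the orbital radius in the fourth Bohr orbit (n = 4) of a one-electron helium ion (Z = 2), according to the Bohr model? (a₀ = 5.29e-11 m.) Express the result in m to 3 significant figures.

4.23e-10 m

r_n = n²a₀/Z = 4² × 5.29e-11 / 2
    = 16 × 5.29e-11 / 2 = 4.23e-10 m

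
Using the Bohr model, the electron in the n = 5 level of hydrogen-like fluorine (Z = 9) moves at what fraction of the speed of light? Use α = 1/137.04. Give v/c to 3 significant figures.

0.0131

v_n = Zαc/n, so v/c = Zα/n = 9 × 0.00730 / 5 = 0.0131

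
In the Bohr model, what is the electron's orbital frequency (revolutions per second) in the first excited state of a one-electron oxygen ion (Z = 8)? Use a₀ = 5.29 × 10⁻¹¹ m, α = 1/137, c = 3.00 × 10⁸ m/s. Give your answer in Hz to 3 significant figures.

5.27 × 10¹⁶ Hz

r = n²a₀/Z = 2.65 × 10⁻¹¹ m, v = Zαc/n = 8.76 × 10⁶ m/s
f = v/(2πr) = 5.27 × 10¹⁶ Hz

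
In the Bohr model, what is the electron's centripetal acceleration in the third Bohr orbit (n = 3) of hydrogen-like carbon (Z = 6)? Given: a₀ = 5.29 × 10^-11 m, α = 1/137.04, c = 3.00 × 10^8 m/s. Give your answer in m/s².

2.42 × 10^23 m/s²

r = n²a₀/Z = 7.94 × 10^-11 m, v = Zαc/n = 4.38 × 10^6 m/s
a = v²/r = (4.38 × 10^6)² / 7.94 × 10^-11 = 2.42 × 10^23 m/s²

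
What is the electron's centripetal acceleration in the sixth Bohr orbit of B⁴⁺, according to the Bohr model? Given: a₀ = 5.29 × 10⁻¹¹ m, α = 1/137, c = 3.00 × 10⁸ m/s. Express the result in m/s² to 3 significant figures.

r = n²a₀/Z = 3.81 × 10⁻¹⁰ m, v = Zαc/n = 1.82 × 10⁶ m/s
a = v²/r = (1.82 × 10⁶)² / 3.81 × 10⁻¹⁰ = 8.74 × 10²¹ m/s²

8.74 × 10²¹ m/s²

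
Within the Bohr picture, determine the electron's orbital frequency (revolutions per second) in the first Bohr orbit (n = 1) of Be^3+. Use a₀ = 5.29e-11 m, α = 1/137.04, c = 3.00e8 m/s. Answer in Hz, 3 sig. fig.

r = n²a₀/Z = 1.32e-11 m, v = Zαc/n = 8.76e6 m/s
f = v/(2πr) = 1.05e17 Hz

1.05e17 Hz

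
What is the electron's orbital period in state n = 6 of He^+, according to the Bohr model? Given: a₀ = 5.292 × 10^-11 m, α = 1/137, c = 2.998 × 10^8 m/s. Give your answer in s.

r = n²a₀/Z = 6²·5.292 × 10^-11/2 = 9.526 × 10^-10 m
v = Zαc/n = 2·0.007299·2.998 × 10^8/6 = 7.294 × 10^5 m/s
T = 2πr/v = 8.205 × 10^-15 s

8.205 × 10^-15 s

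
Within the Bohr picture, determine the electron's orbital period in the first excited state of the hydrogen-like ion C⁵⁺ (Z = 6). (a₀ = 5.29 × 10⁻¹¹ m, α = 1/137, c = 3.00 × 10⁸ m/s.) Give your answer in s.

r = n²a₀/Z = 2²·5.29 × 10⁻¹¹/6 = 3.53 × 10⁻¹¹ m
v = Zαc/n = 6·0.00730·3.00 × 10⁸/2 = 6.57 × 10⁶ m/s
T = 2πr/v = 3.37 × 10⁻¹⁷ s

3.37 × 10⁻¹⁷ s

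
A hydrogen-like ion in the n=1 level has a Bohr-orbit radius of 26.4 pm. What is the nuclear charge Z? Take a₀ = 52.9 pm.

r_n = n²a₀/Z ⇒ Z = n²a₀/r = 1² × 52.9 / 26.4 ≈ 2.00
Z = 2

2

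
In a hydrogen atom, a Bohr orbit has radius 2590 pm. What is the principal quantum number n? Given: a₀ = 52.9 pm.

7

r_n = n²a₀/Z ⇒ n² = rZ/a₀ = 2590 × 1 / 52.9 ≈ 48.96
n = 7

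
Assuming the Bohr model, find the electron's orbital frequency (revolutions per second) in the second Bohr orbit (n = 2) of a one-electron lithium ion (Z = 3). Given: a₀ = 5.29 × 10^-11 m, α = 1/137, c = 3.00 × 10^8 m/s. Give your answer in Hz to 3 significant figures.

7.41 × 10^15 Hz

r = n²a₀/Z = 7.05 × 10^-11 m, v = Zαc/n = 3.28 × 10^6 m/s
f = v/(2πr) = 7.41 × 10^15 Hz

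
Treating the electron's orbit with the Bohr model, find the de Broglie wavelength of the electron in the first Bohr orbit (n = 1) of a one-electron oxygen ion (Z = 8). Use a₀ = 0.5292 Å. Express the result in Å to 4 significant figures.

0.4156 Å

The Bohr quantisation condition is nλ = 2πr_n.
r_n = n²a₀/Z = 0.06615 Å
λ = 2πr_n/n = 2π·0.06615/1 = 0.4156 Å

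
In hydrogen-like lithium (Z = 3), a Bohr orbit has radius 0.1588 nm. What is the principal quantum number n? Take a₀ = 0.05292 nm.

3

r_n = n²a₀/Z ⇒ n² = rZ/a₀ = 0.1588 × 3 / 0.05292 ≈ 9.00
n = 3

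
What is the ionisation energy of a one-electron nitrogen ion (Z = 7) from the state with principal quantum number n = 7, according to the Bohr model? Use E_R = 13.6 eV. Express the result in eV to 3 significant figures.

E_n = −E_R·Z²/n² = −13.6 × 7²/7² eV = -13.6 eV
Ionisation energy = −E_n = 13.6 eV

13.6 eV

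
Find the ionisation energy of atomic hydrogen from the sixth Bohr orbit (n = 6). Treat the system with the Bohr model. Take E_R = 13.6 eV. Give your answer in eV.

0.378 eV

E_n = −E_R·Z²/n² = −13.6 × 1²/6² eV = -0.378 eV
Ionisation energy = −E_n = 0.378 eV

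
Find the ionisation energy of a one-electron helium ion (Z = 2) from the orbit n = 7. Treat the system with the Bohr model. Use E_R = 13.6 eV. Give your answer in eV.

1.11 eV

E_n = −E_R·Z²/n² = −13.6 × 2²/7² eV = -1.11 eV
Ionisation energy = −E_n = 1.11 eV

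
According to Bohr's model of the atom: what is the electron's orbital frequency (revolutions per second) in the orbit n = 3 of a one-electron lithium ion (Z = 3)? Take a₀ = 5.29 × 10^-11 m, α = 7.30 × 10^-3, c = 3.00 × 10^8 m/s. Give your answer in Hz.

2.20 × 10^15 Hz

r = n²a₀/Z = 1.59 × 10^-10 m, v = Zαc/n = 2.19 × 10^6 m/s
f = v/(2πr) = 2.20 × 10^15 Hz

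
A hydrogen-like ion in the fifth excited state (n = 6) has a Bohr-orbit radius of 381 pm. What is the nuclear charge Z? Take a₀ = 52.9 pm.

r_n = n²a₀/Z ⇒ Z = n²a₀/r = 6² × 52.9 / 381 ≈ 5.00
Z = 5

5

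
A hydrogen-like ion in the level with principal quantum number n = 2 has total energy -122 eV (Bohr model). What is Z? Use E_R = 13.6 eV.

6

E_n = −E_R Z²/n² ⇒ Z² = −E_n n²/E_R = 122 × 2² / 13.6 ≈ 35.88
Z = 6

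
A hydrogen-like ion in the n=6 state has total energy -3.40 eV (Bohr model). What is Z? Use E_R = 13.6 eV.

E_n = −E_R Z²/n² ⇒ Z² = −E_n n²/E_R = 3.40 × 6² / 13.6 ≈ 9.00
Z = 3

3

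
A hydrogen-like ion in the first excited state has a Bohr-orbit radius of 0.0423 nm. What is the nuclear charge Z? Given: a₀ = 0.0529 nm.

5

r_n = n²a₀/Z ⇒ Z = n²a₀/r = 2² × 0.0529 / 0.0423 ≈ 5.00
Z = 5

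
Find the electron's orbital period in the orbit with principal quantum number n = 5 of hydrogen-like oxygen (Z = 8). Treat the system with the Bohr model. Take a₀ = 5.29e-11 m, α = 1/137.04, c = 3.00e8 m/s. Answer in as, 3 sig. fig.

297 as

r = n²a₀/Z = 5²·5.29e-11/8 = 1.65e-10 m
v = Zαc/n = 8·0.00730·3.00e8/5 = 3.50e6 m/s
T = 2πr/v = 2.97e-16 s = 297 as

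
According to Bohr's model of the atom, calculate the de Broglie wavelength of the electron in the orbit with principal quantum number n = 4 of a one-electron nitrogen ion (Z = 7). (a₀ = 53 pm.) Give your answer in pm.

The Bohr quantisation condition is nλ = 2πr_n.
r_n = n²a₀/Z = 120 pm
λ = 2πr_n/n = 2π·120/4 = 190 pm

190 pm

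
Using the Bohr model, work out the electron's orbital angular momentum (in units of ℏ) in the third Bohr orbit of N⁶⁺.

3

L_n = nℏ, so L/ℏ = n = 3.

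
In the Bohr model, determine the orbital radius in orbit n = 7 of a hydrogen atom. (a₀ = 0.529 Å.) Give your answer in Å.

r_n = n²a₀/Z = 7² × 0.529 / 1
    = 49 × 0.529 / 1 = 25.9 Å

25.9 Å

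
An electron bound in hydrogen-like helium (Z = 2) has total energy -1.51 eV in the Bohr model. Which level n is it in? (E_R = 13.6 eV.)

E_n = −E_R Z²/n² ⇒ n² = E_R Z²/(−E_n) = 13.6 × 2² / 1.51 ≈ 36.03
n = 6

6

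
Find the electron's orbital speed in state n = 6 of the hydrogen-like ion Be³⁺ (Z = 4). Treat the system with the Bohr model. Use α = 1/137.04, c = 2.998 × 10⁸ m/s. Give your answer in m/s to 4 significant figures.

1.458 × 10⁶ m/s

v_n = Zαc/n = 4 × 0.007297 × 2.998 × 10⁸ / 6
    = 1.458 × 10⁶ m/s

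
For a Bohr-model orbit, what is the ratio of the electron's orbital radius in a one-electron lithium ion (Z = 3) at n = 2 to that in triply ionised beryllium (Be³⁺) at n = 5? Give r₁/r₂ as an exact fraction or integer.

16/75

r ∝ Z^-1 · n^2
r₁/r₂ = (3/4)^-1 · (2/5)^2 = 16/75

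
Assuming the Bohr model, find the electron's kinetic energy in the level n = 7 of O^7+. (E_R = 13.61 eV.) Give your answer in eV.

17.78 eV

For a Coulomb orbit the virial theorem gives K = −E_n.
E_n = −E_R·Z²/n², so K = E_R·Z²/n² = 13.61 × 8²/7² = 17.78 eV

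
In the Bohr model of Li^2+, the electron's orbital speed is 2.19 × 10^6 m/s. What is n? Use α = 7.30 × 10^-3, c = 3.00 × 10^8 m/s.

3

v_n = Zαc/n ⇒ n = Zαc/v = 3 × 0.00730 × 3.00 × 10^8 / 2.19 × 10^6 ≈ 3.00
n = 3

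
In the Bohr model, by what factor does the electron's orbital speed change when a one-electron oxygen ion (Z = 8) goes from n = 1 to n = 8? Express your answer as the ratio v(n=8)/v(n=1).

v ∝ Z^1 · n^-1; with Z fixed, v ∝ n^-1.
v(n=8)/v(n=1) = (8/1)^-1 = 1/8

1/8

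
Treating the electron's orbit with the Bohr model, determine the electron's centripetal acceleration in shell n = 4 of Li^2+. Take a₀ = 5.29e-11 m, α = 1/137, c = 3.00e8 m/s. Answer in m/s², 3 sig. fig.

9.56e21 m/s²

r = n²a₀/Z = 2.82e-10 m, v = Zαc/n = 1.64e6 m/s
a = v²/r = (1.64e6)² / 2.82e-10 = 9.56e21 m/s²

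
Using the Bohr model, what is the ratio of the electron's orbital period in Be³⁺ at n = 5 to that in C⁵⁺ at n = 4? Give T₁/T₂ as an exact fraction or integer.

T ∝ Z^-2 · n^3
T₁/T₂ = (4/6)^-2 · (5/4)^3 = 1125/256

1125/256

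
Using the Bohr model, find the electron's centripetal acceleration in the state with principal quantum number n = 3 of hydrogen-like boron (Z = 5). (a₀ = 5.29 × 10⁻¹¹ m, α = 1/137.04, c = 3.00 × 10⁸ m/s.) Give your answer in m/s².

r = n²a₀/Z = 9.52 × 10⁻¹¹ m, v = Zαc/n = 3.65 × 10⁶ m/s
a = v²/r = (3.65 × 10⁶)² / 9.52 × 10⁻¹¹ = 1.40 × 10²³ m/s²

1.40 × 10²³ m/s²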